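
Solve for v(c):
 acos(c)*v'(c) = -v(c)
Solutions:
 v(c) = C1*exp(-Integral(1/acos(c), c))


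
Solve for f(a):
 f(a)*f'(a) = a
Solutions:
 f(a) = -sqrt(C1 + a^2)
 f(a) = sqrt(C1 + a^2)


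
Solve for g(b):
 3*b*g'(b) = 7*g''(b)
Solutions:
 g(b) = C1 + C2*erfi(sqrt(42)*b/14)


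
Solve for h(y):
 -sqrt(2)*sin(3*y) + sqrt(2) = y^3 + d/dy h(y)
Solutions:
 h(y) = C1 - y^4/4 + sqrt(2)*y + sqrt(2)*cos(3*y)/3


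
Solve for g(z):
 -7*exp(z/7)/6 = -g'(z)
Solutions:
 g(z) = C1 + 49*exp(z/7)/6


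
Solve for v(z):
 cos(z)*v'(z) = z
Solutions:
 v(z) = C1 + Integral(z/cos(z), z)


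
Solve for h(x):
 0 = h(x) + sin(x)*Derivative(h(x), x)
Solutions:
 h(x) = C1*sqrt(cos(x) + 1)/sqrt(cos(x) - 1)


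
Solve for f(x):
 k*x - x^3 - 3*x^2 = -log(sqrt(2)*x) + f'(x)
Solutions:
 f(x) = C1 + k*x^2/2 - x^4/4 - x^3 + x*log(x) - x + x*log(2)/2


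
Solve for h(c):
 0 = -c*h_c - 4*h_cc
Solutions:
 h(c) = C1 + C2*erf(sqrt(2)*c/4)


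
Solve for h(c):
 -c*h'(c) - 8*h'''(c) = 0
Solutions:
 h(c) = C1 + Integral(C2*airyai(-c/2) + C3*airybi(-c/2), c)


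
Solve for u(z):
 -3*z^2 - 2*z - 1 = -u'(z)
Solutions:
 u(z) = C1 + z^3 + z^2 + z


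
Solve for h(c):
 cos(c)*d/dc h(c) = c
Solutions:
 h(c) = C1 + Integral(c/cos(c), c)


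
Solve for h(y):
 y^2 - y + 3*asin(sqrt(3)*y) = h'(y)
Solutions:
 h(y) = C1 + y^3/3 - y^2/2 + 3*y*asin(sqrt(3)*y) + sqrt(3)*sqrt(1 - 3*y^2)


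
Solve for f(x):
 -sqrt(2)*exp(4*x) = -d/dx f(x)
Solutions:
 f(x) = C1 + sqrt(2)*exp(4*x)/4


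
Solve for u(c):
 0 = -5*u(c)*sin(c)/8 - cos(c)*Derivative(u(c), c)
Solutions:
 u(c) = C1*cos(c)^(5/8)


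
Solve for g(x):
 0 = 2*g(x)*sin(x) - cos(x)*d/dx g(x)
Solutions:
 g(x) = C1/cos(x)^2


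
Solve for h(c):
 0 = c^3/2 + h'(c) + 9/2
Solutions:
 h(c) = C1 - c^4/8 - 9*c/2


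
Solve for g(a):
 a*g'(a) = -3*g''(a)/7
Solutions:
 g(a) = C1 + C2*erf(sqrt(42)*a/6)


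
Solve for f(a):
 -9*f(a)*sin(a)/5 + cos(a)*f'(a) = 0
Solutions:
 f(a) = C1/cos(a)^(9/5)


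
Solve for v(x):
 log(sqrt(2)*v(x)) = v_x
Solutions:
 -2*Integral(1/(2*log(_y) + log(2)), (_y, v(x))) = C1 - x


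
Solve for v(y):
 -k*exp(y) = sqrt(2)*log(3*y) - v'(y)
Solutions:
 v(y) = C1 + k*exp(y) + sqrt(2)*y*log(y) + sqrt(2)*y*(-1 + log(3))


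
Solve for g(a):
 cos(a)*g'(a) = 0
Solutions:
 g(a) = C1


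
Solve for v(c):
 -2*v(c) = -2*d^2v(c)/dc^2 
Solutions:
 v(c) = C1*exp(-c) + C2*exp(c)


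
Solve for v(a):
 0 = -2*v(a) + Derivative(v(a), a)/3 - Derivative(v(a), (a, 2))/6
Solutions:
 v(a) = (C1*sin(sqrt(11)*a) + C2*cos(sqrt(11)*a))*exp(a)


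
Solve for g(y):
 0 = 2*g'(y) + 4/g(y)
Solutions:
 g(y) = -sqrt(C1 - 4*y)
 g(y) = sqrt(C1 - 4*y)


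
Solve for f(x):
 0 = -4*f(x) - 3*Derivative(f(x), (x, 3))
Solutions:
 f(x) = C3*exp(-6^(2/3)*x/3) + (C1*sin(2^(2/3)*3^(1/6)*x/2) + C2*cos(2^(2/3)*3^(1/6)*x/2))*exp(6^(2/3)*x/6)


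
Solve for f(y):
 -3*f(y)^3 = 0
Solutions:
 f(y) = 0


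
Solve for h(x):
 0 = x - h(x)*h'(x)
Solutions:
 h(x) = -sqrt(C1 + x^2)
 h(x) = sqrt(C1 + x^2)


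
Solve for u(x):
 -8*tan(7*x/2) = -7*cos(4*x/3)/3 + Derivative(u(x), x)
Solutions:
 u(x) = C1 + 16*log(cos(7*x/2))/7 + 7*sin(4*x/3)/4


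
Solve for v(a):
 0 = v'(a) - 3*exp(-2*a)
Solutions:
 v(a) = C1 - 3*exp(-2*a)/2


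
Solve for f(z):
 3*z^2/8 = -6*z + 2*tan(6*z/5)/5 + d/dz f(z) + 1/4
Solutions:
 f(z) = C1 + z^3/8 + 3*z^2 - z/4 + log(cos(6*z/5))/3


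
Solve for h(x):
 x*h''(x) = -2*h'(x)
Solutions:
 h(x) = C1 + C2/x


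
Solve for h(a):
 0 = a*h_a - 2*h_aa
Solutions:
 h(a) = C1 + C2*erfi(a/2)


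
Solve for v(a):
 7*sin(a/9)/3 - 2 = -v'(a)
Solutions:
 v(a) = C1 + 2*a + 21*cos(a/9)


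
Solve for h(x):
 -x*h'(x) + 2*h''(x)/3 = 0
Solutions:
 h(x) = C1 + C2*erfi(sqrt(3)*x/2)


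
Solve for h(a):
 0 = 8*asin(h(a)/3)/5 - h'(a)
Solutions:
 Integral(1/asin(_y/3), (_y, h(a))) = C1 + 8*a/5


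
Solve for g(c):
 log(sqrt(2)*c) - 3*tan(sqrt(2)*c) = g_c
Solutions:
 g(c) = C1 + c*log(c) - c + c*log(2)/2 + 3*sqrt(2)*log(cos(sqrt(2)*c))/2


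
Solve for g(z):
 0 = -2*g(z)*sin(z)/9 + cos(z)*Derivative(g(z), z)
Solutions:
 g(z) = C1/cos(z)^(2/9)


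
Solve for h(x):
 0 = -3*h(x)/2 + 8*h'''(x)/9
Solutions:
 h(x) = C3*exp(3*2^(2/3)*x/4) + (C1*sin(3*2^(2/3)*sqrt(3)*x/8) + C2*cos(3*2^(2/3)*sqrt(3)*x/8))*exp(-3*2^(2/3)*x/8)


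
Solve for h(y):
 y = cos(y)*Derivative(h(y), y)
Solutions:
 h(y) = C1 + Integral(y/cos(y), y)


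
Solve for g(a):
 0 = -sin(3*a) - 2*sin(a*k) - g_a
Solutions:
 g(a) = C1 + cos(3*a)/3 + 2*cos(a*k)/k


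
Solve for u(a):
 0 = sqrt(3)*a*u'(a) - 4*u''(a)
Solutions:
 u(a) = C1 + C2*erfi(sqrt(2)*3^(1/4)*a/4)


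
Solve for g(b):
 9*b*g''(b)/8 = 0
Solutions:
 g(b) = C1 + C2*b


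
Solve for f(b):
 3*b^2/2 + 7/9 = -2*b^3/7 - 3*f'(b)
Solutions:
 f(b) = C1 - b^4/42 - b^3/6 - 7*b/27


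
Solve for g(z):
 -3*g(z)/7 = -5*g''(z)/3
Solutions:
 g(z) = C1*exp(-3*sqrt(35)*z/35) + C2*exp(3*sqrt(35)*z/35)


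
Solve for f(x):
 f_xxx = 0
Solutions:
 f(x) = C1 + C2*x + C3*x^2


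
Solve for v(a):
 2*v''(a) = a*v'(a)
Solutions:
 v(a) = C1 + C2*erfi(a/2)


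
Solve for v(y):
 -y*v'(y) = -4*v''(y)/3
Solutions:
 v(y) = C1 + C2*erfi(sqrt(6)*y/4)


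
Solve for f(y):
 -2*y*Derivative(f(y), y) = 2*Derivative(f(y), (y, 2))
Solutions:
 f(y) = C1 + C2*erf(sqrt(2)*y/2)


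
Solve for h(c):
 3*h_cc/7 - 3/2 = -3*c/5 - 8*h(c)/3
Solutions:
 h(c) = C1*sin(2*sqrt(14)*c/3) + C2*cos(2*sqrt(14)*c/3) - 9*c/40 + 9/16


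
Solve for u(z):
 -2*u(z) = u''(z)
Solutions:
 u(z) = C1*sin(sqrt(2)*z) + C2*cos(sqrt(2)*z)


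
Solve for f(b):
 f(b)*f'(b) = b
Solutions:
 f(b) = -sqrt(C1 + b^2)
 f(b) = sqrt(C1 + b^2)


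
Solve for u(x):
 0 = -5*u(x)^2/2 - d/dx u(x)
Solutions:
 u(x) = 2/(C1 + 5*x)


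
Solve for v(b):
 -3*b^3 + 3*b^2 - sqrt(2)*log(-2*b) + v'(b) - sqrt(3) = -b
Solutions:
 v(b) = C1 + 3*b^4/4 - b^3 - b^2/2 + sqrt(2)*b*log(-b) + b*(-sqrt(2) + sqrt(2)*log(2) + sqrt(3))


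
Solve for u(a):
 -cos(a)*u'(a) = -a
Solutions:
 u(a) = C1 + Integral(a/cos(a), a)


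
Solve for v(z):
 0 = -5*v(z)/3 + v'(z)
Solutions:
 v(z) = C1*exp(5*z/3)


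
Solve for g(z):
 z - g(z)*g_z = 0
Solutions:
 g(z) = -sqrt(C1 + z^2)
 g(z) = sqrt(C1 + z^2)


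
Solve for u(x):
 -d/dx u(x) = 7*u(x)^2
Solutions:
 u(x) = 1/(C1 + 7*x)


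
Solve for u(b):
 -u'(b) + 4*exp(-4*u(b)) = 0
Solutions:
 u(b) = log(-I*(C1 + 16*b)^(1/4))
 u(b) = log(I*(C1 + 16*b)^(1/4))
 u(b) = log(-(C1 + 16*b)^(1/4))
 u(b) = log(C1 + 16*b)/4


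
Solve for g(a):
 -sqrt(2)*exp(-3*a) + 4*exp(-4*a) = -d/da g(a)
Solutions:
 g(a) = C1 - sqrt(2)*exp(-3*a)/3 + exp(-4*a)


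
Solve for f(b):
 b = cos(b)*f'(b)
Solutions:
 f(b) = C1 + Integral(b/cos(b), b)


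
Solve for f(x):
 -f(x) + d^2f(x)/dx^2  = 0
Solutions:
 f(x) = C1*exp(-x) + C2*exp(x)


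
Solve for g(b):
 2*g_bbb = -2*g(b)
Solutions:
 g(b) = C3*exp(-b) + (C1*sin(sqrt(3)*b/2) + C2*cos(sqrt(3)*b/2))*exp(b/2)


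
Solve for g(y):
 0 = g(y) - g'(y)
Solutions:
 g(y) = C1*exp(y)


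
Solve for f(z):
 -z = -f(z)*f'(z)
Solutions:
 f(z) = -sqrt(C1 + z^2)
 f(z) = sqrt(C1 + z^2)


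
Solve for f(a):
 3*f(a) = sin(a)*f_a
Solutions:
 f(a) = C1*(cos(a) - 1)^(3/2)/(cos(a) + 1)^(3/2)


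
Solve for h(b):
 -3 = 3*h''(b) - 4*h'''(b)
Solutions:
 h(b) = C1 + C2*b + C3*exp(3*b/4) - b^2/2


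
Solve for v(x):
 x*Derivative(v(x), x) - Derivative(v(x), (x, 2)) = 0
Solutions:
 v(x) = C1 + C2*erfi(sqrt(2)*x/2)


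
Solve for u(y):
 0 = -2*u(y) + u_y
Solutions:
 u(y) = C1*exp(2*y)


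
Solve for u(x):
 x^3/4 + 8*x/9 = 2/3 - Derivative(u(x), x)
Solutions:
 u(x) = C1 - x^4/16 - 4*x^2/9 + 2*x/3


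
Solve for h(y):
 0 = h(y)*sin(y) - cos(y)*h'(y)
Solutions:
 h(y) = C1/cos(y)


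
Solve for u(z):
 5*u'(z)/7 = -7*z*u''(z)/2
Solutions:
 u(z) = C1 + C2*z^(39/49)


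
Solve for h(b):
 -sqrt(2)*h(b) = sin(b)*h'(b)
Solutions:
 h(b) = C1*(cos(b) + 1)^(sqrt(2)/2)/(cos(b) - 1)^(sqrt(2)/2)


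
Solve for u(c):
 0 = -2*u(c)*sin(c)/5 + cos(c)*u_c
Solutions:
 u(c) = C1/cos(c)^(2/5)


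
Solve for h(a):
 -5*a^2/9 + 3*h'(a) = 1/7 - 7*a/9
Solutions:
 h(a) = C1 + 5*a^3/81 - 7*a^2/54 + a/21


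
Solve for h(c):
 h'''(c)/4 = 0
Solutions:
 h(c) = C1 + C2*c + C3*c^2


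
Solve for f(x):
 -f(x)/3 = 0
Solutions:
 f(x) = 0


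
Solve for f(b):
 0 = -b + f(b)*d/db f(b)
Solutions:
 f(b) = -sqrt(C1 + b^2)
 f(b) = sqrt(C1 + b^2)


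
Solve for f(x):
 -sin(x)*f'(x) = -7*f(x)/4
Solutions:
 f(x) = C1*(cos(x) - 1)^(7/8)/(cos(x) + 1)^(7/8)


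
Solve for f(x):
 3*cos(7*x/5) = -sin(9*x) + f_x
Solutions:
 f(x) = C1 + 15*sin(7*x/5)/7 - cos(9*x)/9


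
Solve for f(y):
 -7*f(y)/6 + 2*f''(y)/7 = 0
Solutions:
 f(y) = C1*exp(-7*sqrt(3)*y/6) + C2*exp(7*sqrt(3)*y/6)


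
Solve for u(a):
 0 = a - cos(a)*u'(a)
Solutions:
 u(a) = C1 + Integral(a/cos(a), a)


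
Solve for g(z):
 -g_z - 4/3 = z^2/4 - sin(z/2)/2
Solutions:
 g(z) = C1 - z^3/12 - 4*z/3 - cos(z/2)


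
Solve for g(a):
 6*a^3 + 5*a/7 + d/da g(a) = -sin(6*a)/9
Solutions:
 g(a) = C1 - 3*a^4/2 - 5*a^2/14 + cos(6*a)/54


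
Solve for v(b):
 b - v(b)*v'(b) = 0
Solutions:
 v(b) = -sqrt(C1 + b^2)
 v(b) = sqrt(C1 + b^2)


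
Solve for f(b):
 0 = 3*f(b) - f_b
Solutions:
 f(b) = C1*exp(3*b)


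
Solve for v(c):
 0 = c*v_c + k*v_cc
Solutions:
 v(c) = C1 + C2*sqrt(k)*erf(sqrt(2)*c*sqrt(1/k)/2)


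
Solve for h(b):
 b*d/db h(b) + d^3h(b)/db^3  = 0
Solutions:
 h(b) = C1 + Integral(C2*airyai(-b) + C3*airybi(-b), b)


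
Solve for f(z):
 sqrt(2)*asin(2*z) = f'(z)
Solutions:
 f(z) = C1 + sqrt(2)*(z*asin(2*z) + sqrt(1 - 4*z^2)/2)


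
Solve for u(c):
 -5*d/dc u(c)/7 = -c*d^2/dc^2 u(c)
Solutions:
 u(c) = C1 + C2*c^(12/7)


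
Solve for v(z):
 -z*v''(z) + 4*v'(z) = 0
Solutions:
 v(z) = C1 + C2*z^5


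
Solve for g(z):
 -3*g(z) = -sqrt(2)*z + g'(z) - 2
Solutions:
 g(z) = C1*exp(-3*z) + sqrt(2)*z/3 - sqrt(2)/9 + 2/3


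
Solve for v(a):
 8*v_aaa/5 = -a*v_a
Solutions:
 v(a) = C1 + Integral(C2*airyai(-5^(1/3)*a/2) + C3*airybi(-5^(1/3)*a/2), a)


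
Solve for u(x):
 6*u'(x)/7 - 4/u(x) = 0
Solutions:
 u(x) = -sqrt(C1 + 84*x)/3
 u(x) = sqrt(C1 + 84*x)/3


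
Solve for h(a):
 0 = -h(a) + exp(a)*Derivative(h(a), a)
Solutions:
 h(a) = C1*exp(-exp(-a))


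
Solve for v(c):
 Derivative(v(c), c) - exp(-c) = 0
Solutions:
 v(c) = C1 - exp(-c)


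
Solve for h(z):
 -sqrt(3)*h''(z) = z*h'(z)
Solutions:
 h(z) = C1 + C2*erf(sqrt(2)*3^(3/4)*z/6)


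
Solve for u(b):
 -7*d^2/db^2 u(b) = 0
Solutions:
 u(b) = C1 + C2*b


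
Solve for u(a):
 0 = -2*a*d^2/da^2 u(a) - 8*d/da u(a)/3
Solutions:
 u(a) = C1 + C2/a^(1/3)


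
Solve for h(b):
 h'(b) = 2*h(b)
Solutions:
 h(b) = C1*exp(2*b)


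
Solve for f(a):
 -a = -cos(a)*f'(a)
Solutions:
 f(a) = C1 + Integral(a/cos(a), a)


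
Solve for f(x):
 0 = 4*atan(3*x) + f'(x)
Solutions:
 f(x) = C1 - 4*x*atan(3*x) + 2*log(9*x^2 + 1)/3


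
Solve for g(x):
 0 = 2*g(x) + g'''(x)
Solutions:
 g(x) = C3*exp(-2^(1/3)*x) + (C1*sin(2^(1/3)*sqrt(3)*x/2) + C2*cos(2^(1/3)*sqrt(3)*x/2))*exp(2^(1/3)*x/2)


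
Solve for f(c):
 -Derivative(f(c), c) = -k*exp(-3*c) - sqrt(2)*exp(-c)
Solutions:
 f(c) = C1 - k*exp(-3*c)/3 - sqrt(2)*exp(-c)


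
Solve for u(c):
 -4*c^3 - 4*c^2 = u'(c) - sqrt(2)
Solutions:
 u(c) = C1 - c^4 - 4*c^3/3 + sqrt(2)*c


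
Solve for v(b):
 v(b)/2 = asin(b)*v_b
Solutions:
 v(b) = C1*exp(Integral(1/asin(b), b)/2)


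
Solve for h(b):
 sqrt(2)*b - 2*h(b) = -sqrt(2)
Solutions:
 h(b) = sqrt(2)*(b + 1)/2


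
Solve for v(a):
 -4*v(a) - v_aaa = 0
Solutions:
 v(a) = C3*exp(-2^(2/3)*a) + (C1*sin(2^(2/3)*sqrt(3)*a/2) + C2*cos(2^(2/3)*sqrt(3)*a/2))*exp(2^(2/3)*a/2)


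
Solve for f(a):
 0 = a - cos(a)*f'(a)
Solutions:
 f(a) = C1 + Integral(a/cos(a), a)


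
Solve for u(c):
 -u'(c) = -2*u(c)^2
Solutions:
 u(c) = -1/(C1 + 2*c)


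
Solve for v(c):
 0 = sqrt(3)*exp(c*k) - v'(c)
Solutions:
 v(c) = C1 + sqrt(3)*exp(c*k)/k


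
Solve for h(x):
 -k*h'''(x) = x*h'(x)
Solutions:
 h(x) = C1 + Integral(C2*airyai(x*(-1/k)^(1/3)) + C3*airybi(x*(-1/k)^(1/3)), x)


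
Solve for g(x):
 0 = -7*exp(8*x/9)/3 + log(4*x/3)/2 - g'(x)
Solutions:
 g(x) = C1 + x*log(x)/2 + x*(-log(3)/2 - 1/2 + log(2)) - 21*exp(8*x/9)/8


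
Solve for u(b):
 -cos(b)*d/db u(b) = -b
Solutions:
 u(b) = C1 + Integral(b/cos(b), b)


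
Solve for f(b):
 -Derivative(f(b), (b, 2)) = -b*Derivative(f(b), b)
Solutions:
 f(b) = C1 + C2*erfi(sqrt(2)*b/2)


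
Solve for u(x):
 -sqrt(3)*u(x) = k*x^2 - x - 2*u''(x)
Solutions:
 u(x) = C1*exp(-sqrt(2)*3^(1/4)*x/2) + C2*exp(sqrt(2)*3^(1/4)*x/2) - sqrt(3)*k*x^2/3 - 4*k/3 + sqrt(3)*x/3


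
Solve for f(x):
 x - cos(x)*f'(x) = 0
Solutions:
 f(x) = C1 + Integral(x/cos(x), x)


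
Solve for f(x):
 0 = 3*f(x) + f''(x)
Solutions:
 f(x) = C1*sin(sqrt(3)*x) + C2*cos(sqrt(3)*x)


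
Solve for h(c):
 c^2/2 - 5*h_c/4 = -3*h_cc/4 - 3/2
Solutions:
 h(c) = C1 + C2*exp(5*c/3) + 2*c^3/15 + 6*c^2/25 + 186*c/125


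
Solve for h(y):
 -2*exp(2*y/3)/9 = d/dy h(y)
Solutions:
 h(y) = C1 - exp(2*y/3)/3


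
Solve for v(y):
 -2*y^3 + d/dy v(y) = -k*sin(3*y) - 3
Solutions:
 v(y) = C1 + k*cos(3*y)/3 + y^4/2 - 3*y


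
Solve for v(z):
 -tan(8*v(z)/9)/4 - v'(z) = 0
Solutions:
 v(z) = -9*asin(C1*exp(-2*z/9))/8 + 9*pi/8
 v(z) = 9*asin(C1*exp(-2*z/9))/8


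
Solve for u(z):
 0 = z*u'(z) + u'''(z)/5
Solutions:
 u(z) = C1 + Integral(C2*airyai(-5^(1/3)*z) + C3*airybi(-5^(1/3)*z), z)


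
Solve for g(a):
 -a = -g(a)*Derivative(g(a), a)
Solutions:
 g(a) = -sqrt(C1 + a^2)
 g(a) = sqrt(C1 + a^2)


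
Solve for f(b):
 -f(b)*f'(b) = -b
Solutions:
 f(b) = -sqrt(C1 + b^2)
 f(b) = sqrt(C1 + b^2)


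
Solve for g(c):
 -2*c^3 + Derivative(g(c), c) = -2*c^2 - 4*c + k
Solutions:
 g(c) = C1 + c^4/2 - 2*c^3/3 - 2*c^2 + c*k


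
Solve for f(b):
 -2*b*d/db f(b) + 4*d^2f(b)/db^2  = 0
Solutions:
 f(b) = C1 + C2*erfi(b/2)


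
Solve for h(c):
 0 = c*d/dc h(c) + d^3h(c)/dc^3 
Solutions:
 h(c) = C1 + Integral(C2*airyai(-c) + C3*airybi(-c), c)


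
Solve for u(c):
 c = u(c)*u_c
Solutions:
 u(c) = -sqrt(C1 + c^2)
 u(c) = sqrt(C1 + c^2)


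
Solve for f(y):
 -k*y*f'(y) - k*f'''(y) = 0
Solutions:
 f(y) = C1 + Integral(C2*airyai(-y) + C3*airybi(-y), y)


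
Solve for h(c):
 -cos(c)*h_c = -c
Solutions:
 h(c) = C1 + Integral(c/cos(c), c)


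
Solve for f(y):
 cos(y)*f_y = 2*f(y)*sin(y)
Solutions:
 f(y) = C1/cos(y)^2


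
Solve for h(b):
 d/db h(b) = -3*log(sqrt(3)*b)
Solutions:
 h(b) = C1 - 3*b*log(b) - 3*b*log(3)/2 + 3*b


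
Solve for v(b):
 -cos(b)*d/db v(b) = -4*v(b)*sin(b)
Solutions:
 v(b) = C1/cos(b)^4


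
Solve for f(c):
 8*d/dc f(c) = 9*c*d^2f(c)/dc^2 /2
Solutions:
 f(c) = C1 + C2*c^(25/9)


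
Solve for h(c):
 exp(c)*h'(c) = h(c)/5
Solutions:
 h(c) = C1*exp(-exp(-c)/5)


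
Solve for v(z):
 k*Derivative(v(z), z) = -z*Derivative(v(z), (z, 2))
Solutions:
 v(z) = C1 + z^(1 - re(k))*(C2*sin(log(z)*Abs(im(k))) + C3*cos(log(z)*im(k)))


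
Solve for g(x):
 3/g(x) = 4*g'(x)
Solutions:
 g(x) = -sqrt(C1 + 6*x)/2
 g(x) = sqrt(C1 + 6*x)/2


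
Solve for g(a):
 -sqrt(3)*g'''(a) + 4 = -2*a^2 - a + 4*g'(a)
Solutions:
 g(a) = C1 + C2*sin(2*3^(3/4)*a/3) + C3*cos(2*3^(3/4)*a/3) + a^3/6 + a^2/8 - sqrt(3)*a/4 + a


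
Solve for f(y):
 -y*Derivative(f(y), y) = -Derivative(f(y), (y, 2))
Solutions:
 f(y) = C1 + C2*erfi(sqrt(2)*y/2)


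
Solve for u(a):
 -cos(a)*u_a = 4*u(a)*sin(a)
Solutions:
 u(a) = C1*cos(a)^4


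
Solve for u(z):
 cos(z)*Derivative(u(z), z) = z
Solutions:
 u(z) = C1 + Integral(z/cos(z), z)


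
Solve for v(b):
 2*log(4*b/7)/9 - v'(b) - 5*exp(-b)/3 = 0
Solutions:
 v(b) = C1 + 2*b*log(b)/9 + 2*b*(-log(7) - 1 + 2*log(2))/9 + 5*exp(-b)/3


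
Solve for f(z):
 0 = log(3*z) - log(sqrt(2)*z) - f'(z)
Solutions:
 f(z) = C1 - z*log(2)/2 + z*log(3)


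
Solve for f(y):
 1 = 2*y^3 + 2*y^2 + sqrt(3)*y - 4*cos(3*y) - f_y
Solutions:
 f(y) = C1 + y^4/2 + 2*y^3/3 + sqrt(3)*y^2/2 - y - 4*sin(3*y)/3


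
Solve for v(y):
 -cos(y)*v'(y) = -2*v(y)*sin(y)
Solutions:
 v(y) = C1/cos(y)^2


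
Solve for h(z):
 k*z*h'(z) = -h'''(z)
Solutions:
 h(z) = C1 + Integral(C2*airyai(z*(-k)^(1/3)) + C3*airybi(z*(-k)^(1/3)), z)


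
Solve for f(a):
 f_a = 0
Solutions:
 f(a) = C1


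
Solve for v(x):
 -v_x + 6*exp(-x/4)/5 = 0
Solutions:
 v(x) = C1 - 24*exp(-x/4)/5


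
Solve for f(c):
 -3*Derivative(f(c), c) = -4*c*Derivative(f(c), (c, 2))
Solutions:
 f(c) = C1 + C2*c^(7/4)


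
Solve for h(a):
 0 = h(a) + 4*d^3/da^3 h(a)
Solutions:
 h(a) = C3*exp(-2^(1/3)*a/2) + (C1*sin(2^(1/3)*sqrt(3)*a/4) + C2*cos(2^(1/3)*sqrt(3)*a/4))*exp(2^(1/3)*a/4)


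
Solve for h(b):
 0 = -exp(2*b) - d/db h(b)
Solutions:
 h(b) = C1 - exp(2*b)/2


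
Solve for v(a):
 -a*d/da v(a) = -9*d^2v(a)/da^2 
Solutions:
 v(a) = C1 + C2*erfi(sqrt(2)*a/6)


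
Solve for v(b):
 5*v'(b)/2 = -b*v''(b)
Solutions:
 v(b) = C1 + C2/b^(3/2)


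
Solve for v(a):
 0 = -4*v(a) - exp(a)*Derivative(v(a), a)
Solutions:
 v(a) = C1*exp(4*exp(-a))


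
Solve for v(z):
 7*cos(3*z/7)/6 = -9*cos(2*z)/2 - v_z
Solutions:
 v(z) = C1 - 49*sin(3*z/7)/18 - 9*sin(2*z)/4


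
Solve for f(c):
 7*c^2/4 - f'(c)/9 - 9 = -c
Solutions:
 f(c) = C1 + 21*c^3/4 + 9*c^2/2 - 81*c


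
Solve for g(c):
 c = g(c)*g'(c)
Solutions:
 g(c) = -sqrt(C1 + c^2)
 g(c) = sqrt(C1 + c^2)


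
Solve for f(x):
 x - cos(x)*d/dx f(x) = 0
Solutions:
 f(x) = C1 + Integral(x/cos(x), x)


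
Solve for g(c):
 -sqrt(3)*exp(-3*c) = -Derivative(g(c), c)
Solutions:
 g(c) = C1 - sqrt(3)*exp(-3*c)/3


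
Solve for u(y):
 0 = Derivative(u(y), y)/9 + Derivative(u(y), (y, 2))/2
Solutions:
 u(y) = C1 + C2*exp(-2*y/9)


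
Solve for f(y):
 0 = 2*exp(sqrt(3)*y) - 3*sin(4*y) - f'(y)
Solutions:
 f(y) = C1 + 2*sqrt(3)*exp(sqrt(3)*y)/3 + 3*cos(4*y)/4


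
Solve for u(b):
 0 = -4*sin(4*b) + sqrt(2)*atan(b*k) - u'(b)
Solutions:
 u(b) = C1 + sqrt(2)*Piecewise((b*atan(b*k) - log(b^2*k^2 + 1)/(2*k), Ne(k, 0)), (0, True)) + cos(4*b)


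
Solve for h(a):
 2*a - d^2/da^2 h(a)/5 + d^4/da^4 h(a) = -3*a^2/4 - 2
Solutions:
 h(a) = C1 + C2*a + C3*exp(-sqrt(5)*a/5) + C4*exp(sqrt(5)*a/5) + 5*a^4/16 + 5*a^3/3 + 95*a^2/4


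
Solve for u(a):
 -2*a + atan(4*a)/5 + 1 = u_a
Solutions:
 u(a) = C1 - a^2 + a*atan(4*a)/5 + a - log(16*a^2 + 1)/40


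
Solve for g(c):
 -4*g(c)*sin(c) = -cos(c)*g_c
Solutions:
 g(c) = C1/cos(c)^4


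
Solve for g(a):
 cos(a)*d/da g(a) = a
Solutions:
 g(a) = C1 + Integral(a/cos(a), a)


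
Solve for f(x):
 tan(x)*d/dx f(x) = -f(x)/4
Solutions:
 f(x) = C1/sin(x)^(1/4)


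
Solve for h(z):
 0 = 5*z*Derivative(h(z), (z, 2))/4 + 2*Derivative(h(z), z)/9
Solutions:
 h(z) = C1 + C2*z^(37/45)


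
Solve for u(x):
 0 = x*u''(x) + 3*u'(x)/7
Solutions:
 u(x) = C1 + C2*x^(4/7)


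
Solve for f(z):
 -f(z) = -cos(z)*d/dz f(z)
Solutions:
 f(z) = C1*sqrt(sin(z) + 1)/sqrt(sin(z) - 1)


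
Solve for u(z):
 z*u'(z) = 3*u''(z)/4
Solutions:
 u(z) = C1 + C2*erfi(sqrt(6)*z/3)


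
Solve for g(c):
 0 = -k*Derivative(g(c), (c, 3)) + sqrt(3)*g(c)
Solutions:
 g(c) = C1*exp(3^(1/6)*c*(1/k)^(1/3)) + C2*exp(c*(-3^(1/6) + 3^(2/3)*I)*(1/k)^(1/3)/2) + C3*exp(-c*(3^(1/6) + 3^(2/3)*I)*(1/k)^(1/3)/2)


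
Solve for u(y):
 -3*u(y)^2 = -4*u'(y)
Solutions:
 u(y) = -4/(C1 + 3*y)


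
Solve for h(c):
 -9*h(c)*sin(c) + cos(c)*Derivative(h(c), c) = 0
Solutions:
 h(c) = C1/cos(c)^9


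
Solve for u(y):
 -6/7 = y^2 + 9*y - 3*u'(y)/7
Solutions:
 u(y) = C1 + 7*y^3/9 + 21*y^2/2 + 2*y


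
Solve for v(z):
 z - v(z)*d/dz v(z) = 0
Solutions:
 v(z) = -sqrt(C1 + z^2)
 v(z) = sqrt(C1 + z^2)


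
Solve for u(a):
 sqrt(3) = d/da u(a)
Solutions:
 u(a) = C1 + sqrt(3)*a


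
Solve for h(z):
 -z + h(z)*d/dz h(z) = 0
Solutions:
 h(z) = -sqrt(C1 + z^2)
 h(z) = sqrt(C1 + z^2)


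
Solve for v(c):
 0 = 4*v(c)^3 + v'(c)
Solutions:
 v(c) = -sqrt(2)*sqrt(-1/(C1 - 4*c))/2
 v(c) = sqrt(2)*sqrt(-1/(C1 - 4*c))/2


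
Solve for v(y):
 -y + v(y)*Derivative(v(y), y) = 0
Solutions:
 v(y) = -sqrt(C1 + y^2)
 v(y) = sqrt(C1 + y^2)


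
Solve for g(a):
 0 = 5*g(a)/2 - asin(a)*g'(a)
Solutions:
 g(a) = C1*exp(5*Integral(1/asin(a), a)/2)


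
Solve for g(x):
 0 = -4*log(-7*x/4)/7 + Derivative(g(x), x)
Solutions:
 g(x) = C1 + 4*x*log(-x)/7 + 4*x*(-2*log(2) - 1 + log(7))/7


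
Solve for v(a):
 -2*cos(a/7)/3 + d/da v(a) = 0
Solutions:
 v(a) = C1 + 14*sin(a/7)/3


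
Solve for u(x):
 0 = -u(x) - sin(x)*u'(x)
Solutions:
 u(x) = C1*sqrt(cos(x) + 1)/sqrt(cos(x) - 1)


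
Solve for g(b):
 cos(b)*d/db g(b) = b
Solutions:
 g(b) = C1 + Integral(b/cos(b), b)


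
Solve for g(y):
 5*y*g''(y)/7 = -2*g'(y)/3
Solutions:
 g(y) = C1 + C2*y^(1/15)


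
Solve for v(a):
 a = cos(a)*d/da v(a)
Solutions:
 v(a) = C1 + Integral(a/cos(a), a)


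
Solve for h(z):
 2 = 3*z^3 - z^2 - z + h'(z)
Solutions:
 h(z) = C1 - 3*z^4/4 + z^3/3 + z^2/2 + 2*z


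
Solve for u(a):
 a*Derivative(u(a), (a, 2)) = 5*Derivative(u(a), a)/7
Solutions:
 u(a) = C1 + C2*a^(12/7)


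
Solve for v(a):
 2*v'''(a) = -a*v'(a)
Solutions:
 v(a) = C1 + Integral(C2*airyai(-2^(2/3)*a/2) + C3*airybi(-2^(2/3)*a/2), a)


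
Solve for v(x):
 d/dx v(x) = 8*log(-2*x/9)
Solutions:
 v(x) = C1 + 8*x*log(-x) + 8*x*(-2*log(3) - 1 + log(2))


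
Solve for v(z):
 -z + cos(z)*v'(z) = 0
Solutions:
 v(z) = C1 + Integral(z/cos(z), z)


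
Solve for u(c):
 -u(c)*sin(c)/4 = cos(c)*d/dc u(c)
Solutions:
 u(c) = C1*cos(c)^(1/4)


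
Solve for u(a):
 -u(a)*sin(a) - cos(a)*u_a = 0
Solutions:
 u(a) = C1*cos(a)


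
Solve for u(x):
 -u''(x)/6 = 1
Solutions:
 u(x) = C1 + C2*x - 3*x^2


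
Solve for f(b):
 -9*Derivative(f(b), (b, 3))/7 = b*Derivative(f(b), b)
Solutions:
 f(b) = C1 + Integral(C2*airyai(-21^(1/3)*b/3) + C3*airybi(-21^(1/3)*b/3), b)


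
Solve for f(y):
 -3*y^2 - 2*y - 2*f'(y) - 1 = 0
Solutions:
 f(y) = C1 - y^3/2 - y^2/2 - y/2


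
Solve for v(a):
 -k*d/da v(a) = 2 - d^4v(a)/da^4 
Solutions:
 v(a) = C1 + C2*exp(a*k^(1/3)) + C3*exp(a*k^(1/3)*(-1 + sqrt(3)*I)/2) + C4*exp(-a*k^(1/3)*(1 + sqrt(3)*I)/2) - 2*a/k


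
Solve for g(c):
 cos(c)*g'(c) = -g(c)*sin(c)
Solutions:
 g(c) = C1*cos(c)


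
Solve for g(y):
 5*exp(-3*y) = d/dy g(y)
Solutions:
 g(y) = C1 - 5*exp(-3*y)/3


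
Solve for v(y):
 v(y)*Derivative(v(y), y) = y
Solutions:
 v(y) = -sqrt(C1 + y^2)
 v(y) = sqrt(C1 + y^2)


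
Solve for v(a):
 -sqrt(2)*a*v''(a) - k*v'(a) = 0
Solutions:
 v(a) = C1 + a^(-sqrt(2)*re(k)/2 + 1)*(C2*sin(sqrt(2)*log(a)*Abs(im(k))/2) + C3*cos(sqrt(2)*log(a)*im(k)/2))


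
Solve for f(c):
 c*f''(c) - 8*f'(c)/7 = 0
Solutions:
 f(c) = C1 + C2*c^(15/7)


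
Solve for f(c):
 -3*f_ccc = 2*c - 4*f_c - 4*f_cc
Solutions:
 f(c) = C1 + C2*exp(-2*c/3) + C3*exp(2*c) + c^2/4 - c/2


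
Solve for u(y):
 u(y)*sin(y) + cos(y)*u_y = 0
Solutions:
 u(y) = C1*cos(y)


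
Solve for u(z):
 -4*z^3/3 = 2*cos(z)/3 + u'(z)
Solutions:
 u(z) = C1 - z^4/3 - 2*sin(z)/3


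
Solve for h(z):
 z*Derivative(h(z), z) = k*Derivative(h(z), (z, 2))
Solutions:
 h(z) = C1 + C2*erf(sqrt(2)*z*sqrt(-1/k)/2)/sqrt(-1/k)


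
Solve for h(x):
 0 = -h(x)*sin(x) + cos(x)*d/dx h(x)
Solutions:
 h(x) = C1/cos(x)


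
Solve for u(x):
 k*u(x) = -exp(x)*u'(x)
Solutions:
 u(x) = C1*exp(k*exp(-x))


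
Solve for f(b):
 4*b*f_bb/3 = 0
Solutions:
 f(b) = C1 + C2*b


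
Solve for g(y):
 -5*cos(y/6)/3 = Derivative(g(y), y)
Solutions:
 g(y) = C1 - 10*sin(y/6)


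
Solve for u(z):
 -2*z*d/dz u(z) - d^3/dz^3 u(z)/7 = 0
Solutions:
 u(z) = C1 + Integral(C2*airyai(-14^(1/3)*z) + C3*airybi(-14^(1/3)*z), z)


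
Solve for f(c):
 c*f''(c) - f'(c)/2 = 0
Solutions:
 f(c) = C1 + C2*c^(3/2)


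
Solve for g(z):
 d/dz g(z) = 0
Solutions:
 g(z) = C1


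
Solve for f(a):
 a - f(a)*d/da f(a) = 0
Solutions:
 f(a) = -sqrt(C1 + a^2)
 f(a) = sqrt(C1 + a^2)


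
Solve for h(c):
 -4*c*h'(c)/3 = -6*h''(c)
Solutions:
 h(c) = C1 + C2*erfi(c/3)


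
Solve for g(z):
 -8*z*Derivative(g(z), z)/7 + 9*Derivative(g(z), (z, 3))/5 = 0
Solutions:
 g(z) = C1 + Integral(C2*airyai(2*735^(1/3)*z/21) + C3*airybi(2*735^(1/3)*z/21), z)


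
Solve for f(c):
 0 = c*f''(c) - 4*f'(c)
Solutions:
 f(c) = C1 + C2*c^5


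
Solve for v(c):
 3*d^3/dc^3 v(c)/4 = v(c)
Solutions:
 v(c) = C3*exp(6^(2/3)*c/3) + (C1*sin(2^(2/3)*3^(1/6)*c/2) + C2*cos(2^(2/3)*3^(1/6)*c/2))*exp(-6^(2/3)*c/6)


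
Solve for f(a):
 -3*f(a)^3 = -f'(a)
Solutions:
 f(a) = -sqrt(2)*sqrt(-1/(C1 + 3*a))/2
 f(a) = sqrt(2)*sqrt(-1/(C1 + 3*a))/2


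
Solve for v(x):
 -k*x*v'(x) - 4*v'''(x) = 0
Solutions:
 v(x) = C1 + Integral(C2*airyai(2^(1/3)*x*(-k)^(1/3)/2) + C3*airybi(2^(1/3)*x*(-k)^(1/3)/2), x)


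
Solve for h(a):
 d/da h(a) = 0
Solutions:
 h(a) = C1


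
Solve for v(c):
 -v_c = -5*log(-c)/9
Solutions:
 v(c) = C1 + 5*c*log(-c)/9 - 5*c/9


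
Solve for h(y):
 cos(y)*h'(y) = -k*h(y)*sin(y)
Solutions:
 h(y) = C1*exp(k*log(cos(y)))


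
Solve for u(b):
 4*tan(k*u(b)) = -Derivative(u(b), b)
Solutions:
 u(b) = Piecewise((-asin(exp(C1*k - 4*b*k))/k + pi/k, Ne(k, 0)), (nan, True))
 u(b) = Piecewise((asin(exp(C1*k - 4*b*k))/k, Ne(k, 0)), (nan, True))


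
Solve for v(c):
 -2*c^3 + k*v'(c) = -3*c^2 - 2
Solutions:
 v(c) = C1 + c^4/(2*k) - c^3/k - 2*c/k


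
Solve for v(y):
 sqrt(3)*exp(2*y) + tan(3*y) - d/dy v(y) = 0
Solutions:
 v(y) = C1 + sqrt(3)*exp(2*y)/2 - log(cos(3*y))/3


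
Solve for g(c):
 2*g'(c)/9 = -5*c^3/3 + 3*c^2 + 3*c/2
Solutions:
 g(c) = C1 - 15*c^4/8 + 9*c^3/2 + 27*c^2/8


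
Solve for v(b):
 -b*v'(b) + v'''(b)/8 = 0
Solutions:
 v(b) = C1 + Integral(C2*airyai(2*b) + C3*airybi(2*b), b)


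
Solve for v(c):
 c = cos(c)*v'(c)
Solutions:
 v(c) = C1 + Integral(c/cos(c), c)


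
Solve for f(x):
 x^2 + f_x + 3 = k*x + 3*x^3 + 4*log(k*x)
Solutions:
 f(x) = C1 + k*x^2/2 + 3*x^4/4 - x^3/3 + 4*x*log(k*x) - 7*x


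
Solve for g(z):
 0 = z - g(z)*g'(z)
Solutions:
 g(z) = -sqrt(C1 + z^2)
 g(z) = sqrt(C1 + z^2)


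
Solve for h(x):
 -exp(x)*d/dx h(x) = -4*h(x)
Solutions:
 h(x) = C1*exp(-4*exp(-x))


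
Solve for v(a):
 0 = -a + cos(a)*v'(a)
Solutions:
 v(a) = C1 + Integral(a/cos(a), a)


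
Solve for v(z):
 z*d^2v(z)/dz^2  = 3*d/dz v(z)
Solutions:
 v(z) = C1 + C2*z^4


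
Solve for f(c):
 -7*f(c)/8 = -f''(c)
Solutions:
 f(c) = C1*exp(-sqrt(14)*c/4) + C2*exp(sqrt(14)*c/4)


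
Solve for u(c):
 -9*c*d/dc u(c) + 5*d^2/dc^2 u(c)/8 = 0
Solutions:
 u(c) = C1 + C2*erfi(6*sqrt(5)*c/5)


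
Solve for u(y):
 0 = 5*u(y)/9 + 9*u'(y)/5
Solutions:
 u(y) = C1*exp(-25*y/81)


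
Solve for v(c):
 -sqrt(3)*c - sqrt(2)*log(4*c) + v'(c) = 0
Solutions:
 v(c) = C1 + sqrt(3)*c^2/2 + sqrt(2)*c*log(c) - sqrt(2)*c + 2*sqrt(2)*c*log(2)


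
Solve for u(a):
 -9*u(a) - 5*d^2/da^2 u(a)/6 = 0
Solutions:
 u(a) = C1*sin(3*sqrt(30)*a/5) + C2*cos(3*sqrt(30)*a/5)


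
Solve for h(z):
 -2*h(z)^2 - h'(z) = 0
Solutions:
 h(z) = 1/(C1 + 2*z)


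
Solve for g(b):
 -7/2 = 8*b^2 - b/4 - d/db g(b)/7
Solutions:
 g(b) = C1 + 56*b^3/3 - 7*b^2/8 + 49*b/2


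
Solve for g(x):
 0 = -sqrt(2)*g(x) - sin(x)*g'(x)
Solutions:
 g(x) = C1*(cos(x) + 1)^(sqrt(2)/2)/(cos(x) - 1)^(sqrt(2)/2)


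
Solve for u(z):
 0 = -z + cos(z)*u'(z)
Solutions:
 u(z) = C1 + Integral(z/cos(z), z)


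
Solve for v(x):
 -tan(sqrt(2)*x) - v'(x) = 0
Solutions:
 v(x) = C1 + sqrt(2)*log(cos(sqrt(2)*x))/2


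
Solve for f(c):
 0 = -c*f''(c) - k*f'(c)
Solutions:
 f(c) = C1 + c^(1 - re(k))*(C2*sin(log(c)*Abs(im(k))) + C3*cos(log(c)*im(k)))


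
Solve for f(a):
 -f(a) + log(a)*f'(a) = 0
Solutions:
 f(a) = C1*exp(li(a))


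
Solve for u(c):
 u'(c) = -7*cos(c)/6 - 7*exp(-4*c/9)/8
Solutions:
 u(c) = C1 - 7*sin(c)/6 + 63*exp(-4*c/9)/32


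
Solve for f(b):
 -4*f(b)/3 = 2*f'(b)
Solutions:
 f(b) = C1*exp(-2*b/3)


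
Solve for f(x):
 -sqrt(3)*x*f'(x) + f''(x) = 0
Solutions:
 f(x) = C1 + C2*erfi(sqrt(2)*3^(1/4)*x/2)


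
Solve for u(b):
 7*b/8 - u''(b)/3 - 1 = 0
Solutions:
 u(b) = C1 + C2*b + 7*b^3/16 - 3*b^2/2


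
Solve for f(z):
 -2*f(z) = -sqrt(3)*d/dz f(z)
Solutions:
 f(z) = C1*exp(2*sqrt(3)*z/3)


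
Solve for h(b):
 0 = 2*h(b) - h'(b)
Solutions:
 h(b) = C1*exp(2*b)


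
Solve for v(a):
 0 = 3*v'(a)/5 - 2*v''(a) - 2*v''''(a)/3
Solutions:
 v(a) = C1 + C2*exp(a*(-50^(1/3)*(9 + sqrt(481))^(1/3) + 10*20^(1/3)/(9 + sqrt(481))^(1/3))/20)*sin(sqrt(3)*a*(10*20^(1/3)/(9 + sqrt(481))^(1/3) + 50^(1/3)*(9 + sqrt(481))^(1/3))/20) + C3*exp(a*(-50^(1/3)*(9 + sqrt(481))^(1/3) + 10*20^(1/3)/(9 + sqrt(481))^(1/3))/20)*cos(sqrt(3)*a*(10*20^(1/3)/(9 + sqrt(481))^(1/3) + 50^(1/3)*(9 + sqrt(481))^(1/3))/20) + C4*exp(a*(-20^(1/3)/(9 + sqrt(481))^(1/3) + 50^(1/3)*(9 + sqrt(481))^(1/3)/10))


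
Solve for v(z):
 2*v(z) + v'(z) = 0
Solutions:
 v(z) = C1*exp(-2*z)


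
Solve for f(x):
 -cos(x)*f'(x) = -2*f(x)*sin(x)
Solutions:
 f(x) = C1/cos(x)^2


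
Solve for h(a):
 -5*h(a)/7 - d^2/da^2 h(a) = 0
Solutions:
 h(a) = C1*sin(sqrt(35)*a/7) + C2*cos(sqrt(35)*a/7)


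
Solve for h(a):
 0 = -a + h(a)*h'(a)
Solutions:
 h(a) = -sqrt(C1 + a^2)
 h(a) = sqrt(C1 + a^2)


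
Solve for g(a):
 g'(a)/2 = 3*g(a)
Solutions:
 g(a) = C1*exp(6*a)


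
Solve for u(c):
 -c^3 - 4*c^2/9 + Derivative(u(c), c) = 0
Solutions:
 u(c) = C1 + c^4/4 + 4*c^3/27


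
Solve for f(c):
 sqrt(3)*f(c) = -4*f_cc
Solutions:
 f(c) = C1*sin(3^(1/4)*c/2) + C2*cos(3^(1/4)*c/2)


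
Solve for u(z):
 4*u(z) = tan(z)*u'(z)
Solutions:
 u(z) = C1*sin(z)^4


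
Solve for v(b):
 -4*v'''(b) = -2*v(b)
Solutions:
 v(b) = C3*exp(2^(2/3)*b/2) + (C1*sin(2^(2/3)*sqrt(3)*b/4) + C2*cos(2^(2/3)*sqrt(3)*b/4))*exp(-2^(2/3)*b/4)


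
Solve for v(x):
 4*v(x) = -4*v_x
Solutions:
 v(x) = C1*exp(-x)


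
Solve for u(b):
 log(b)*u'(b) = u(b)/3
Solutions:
 u(b) = C1*exp(li(b)/3)


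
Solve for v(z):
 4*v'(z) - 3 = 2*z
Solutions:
 v(z) = C1 + z^2/4 + 3*z/4


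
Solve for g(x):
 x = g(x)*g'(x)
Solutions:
 g(x) = -sqrt(C1 + x^2)
 g(x) = sqrt(C1 + x^2)


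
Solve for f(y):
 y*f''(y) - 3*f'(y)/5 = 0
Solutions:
 f(y) = C1 + C2*y^(8/5)


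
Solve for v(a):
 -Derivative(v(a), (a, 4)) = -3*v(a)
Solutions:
 v(a) = C1*exp(-3^(1/4)*a) + C2*exp(3^(1/4)*a) + C3*sin(3^(1/4)*a) + C4*cos(3^(1/4)*a)


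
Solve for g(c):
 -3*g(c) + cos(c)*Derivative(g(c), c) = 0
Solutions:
 g(c) = C1*(sin(c) + 1)^(3/2)/(sin(c) - 1)^(3/2)


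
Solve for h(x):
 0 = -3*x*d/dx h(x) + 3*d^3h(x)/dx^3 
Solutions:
 h(x) = C1 + Integral(C2*airyai(x) + C3*airybi(x), x)


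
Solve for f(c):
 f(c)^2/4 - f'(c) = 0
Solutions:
 f(c) = -4/(C1 + c)


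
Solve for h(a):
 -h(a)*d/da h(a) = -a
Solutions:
 h(a) = -sqrt(C1 + a^2)
 h(a) = sqrt(C1 + a^2)


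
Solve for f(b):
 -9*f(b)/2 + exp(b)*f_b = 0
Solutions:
 f(b) = C1*exp(-9*exp(-b)/2)


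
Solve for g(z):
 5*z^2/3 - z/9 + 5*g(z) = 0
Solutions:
 g(z) = z*(1 - 15*z)/45


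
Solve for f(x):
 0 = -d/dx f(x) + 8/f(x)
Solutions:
 f(x) = -sqrt(C1 + 16*x)
 f(x) = sqrt(C1 + 16*x)


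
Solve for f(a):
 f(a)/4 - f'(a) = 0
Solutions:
 f(a) = C1*exp(a/4)


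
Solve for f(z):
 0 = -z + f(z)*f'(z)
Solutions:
 f(z) = -sqrt(C1 + z^2)
 f(z) = sqrt(C1 + z^2)


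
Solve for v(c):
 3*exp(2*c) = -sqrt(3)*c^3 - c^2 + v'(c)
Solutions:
 v(c) = C1 + sqrt(3)*c^4/4 + c^3/3 + 3*exp(2*c)/2


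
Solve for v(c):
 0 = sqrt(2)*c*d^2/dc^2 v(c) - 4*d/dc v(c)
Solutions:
 v(c) = C1 + C2*c^(1 + 2*sqrt(2))


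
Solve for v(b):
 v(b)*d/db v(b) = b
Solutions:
 v(b) = -sqrt(C1 + b^2)
 v(b) = sqrt(C1 + b^2)


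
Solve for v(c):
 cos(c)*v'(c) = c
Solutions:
 v(c) = C1 + Integral(c/cos(c), c)


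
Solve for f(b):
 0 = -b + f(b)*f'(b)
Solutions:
 f(b) = -sqrt(C1 + b^2)
 f(b) = sqrt(C1 + b^2)


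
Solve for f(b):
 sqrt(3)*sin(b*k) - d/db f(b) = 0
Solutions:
 f(b) = C1 - sqrt(3)*cos(b*k)/k


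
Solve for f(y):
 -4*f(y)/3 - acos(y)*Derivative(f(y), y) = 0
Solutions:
 f(y) = C1*exp(-4*Integral(1/acos(y), y)/3)


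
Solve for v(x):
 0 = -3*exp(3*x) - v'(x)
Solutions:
 v(x) = C1 - exp(3*x)


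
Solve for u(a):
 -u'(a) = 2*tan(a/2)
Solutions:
 u(a) = C1 + 4*log(cos(a/2))


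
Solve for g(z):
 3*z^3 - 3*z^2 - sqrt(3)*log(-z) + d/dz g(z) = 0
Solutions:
 g(z) = C1 - 3*z^4/4 + z^3 + sqrt(3)*z*log(-z) - sqrt(3)*z


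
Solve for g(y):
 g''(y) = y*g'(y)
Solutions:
 g(y) = C1 + C2*erfi(sqrt(2)*y/2)


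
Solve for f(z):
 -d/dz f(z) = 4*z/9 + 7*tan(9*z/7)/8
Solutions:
 f(z) = C1 - 2*z^2/9 + 49*log(cos(9*z/7))/72


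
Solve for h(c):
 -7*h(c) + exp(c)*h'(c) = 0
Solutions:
 h(c) = C1*exp(-7*exp(-c))


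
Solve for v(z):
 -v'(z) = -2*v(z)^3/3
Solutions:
 v(z) = -sqrt(6)*sqrt(-1/(C1 + 2*z))/2
 v(z) = sqrt(6)*sqrt(-1/(C1 + 2*z))/2


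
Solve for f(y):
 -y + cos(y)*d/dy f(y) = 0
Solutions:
 f(y) = C1 + Integral(y/cos(y), y)


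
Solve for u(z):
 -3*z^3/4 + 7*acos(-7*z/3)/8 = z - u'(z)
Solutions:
 u(z) = C1 + 3*z^4/16 + z^2/2 - 7*z*acos(-7*z/3)/8 - sqrt(9 - 49*z^2)/8


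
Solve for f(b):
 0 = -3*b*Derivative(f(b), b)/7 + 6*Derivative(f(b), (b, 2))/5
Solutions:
 f(b) = C1 + C2*erfi(sqrt(35)*b/14)


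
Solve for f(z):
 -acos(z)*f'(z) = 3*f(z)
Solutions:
 f(z) = C1*exp(-3*Integral(1/acos(z), z))


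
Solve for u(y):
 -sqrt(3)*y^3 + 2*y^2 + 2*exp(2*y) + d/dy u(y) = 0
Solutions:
 u(y) = C1 + sqrt(3)*y^4/4 - 2*y^3/3 - exp(2*y)


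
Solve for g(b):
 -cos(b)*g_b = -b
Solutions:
 g(b) = C1 + Integral(b/cos(b), b)


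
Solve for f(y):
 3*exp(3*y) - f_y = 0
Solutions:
 f(y) = C1 + exp(3*y)


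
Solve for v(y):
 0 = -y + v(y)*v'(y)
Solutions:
 v(y) = -sqrt(C1 + y^2)
 v(y) = sqrt(C1 + y^2)


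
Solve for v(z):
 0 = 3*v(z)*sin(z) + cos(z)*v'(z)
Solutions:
 v(z) = C1*cos(z)^3


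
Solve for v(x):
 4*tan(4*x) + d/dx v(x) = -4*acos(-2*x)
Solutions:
 v(x) = C1 - 4*x*acos(-2*x) - 2*sqrt(1 - 4*x^2) + log(cos(4*x))


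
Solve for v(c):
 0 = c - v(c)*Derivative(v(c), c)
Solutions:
 v(c) = -sqrt(C1 + c^2)
 v(c) = sqrt(C1 + c^2)


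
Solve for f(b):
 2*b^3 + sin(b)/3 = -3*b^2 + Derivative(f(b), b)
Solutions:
 f(b) = C1 + b^4/2 + b^3 - cos(b)/3


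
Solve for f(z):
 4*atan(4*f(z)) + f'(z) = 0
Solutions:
 Integral(1/atan(4*_y), (_y, f(z))) = C1 - 4*z


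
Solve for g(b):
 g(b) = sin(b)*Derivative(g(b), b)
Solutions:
 g(b) = C1*sqrt(cos(b) - 1)/sqrt(cos(b) + 1)


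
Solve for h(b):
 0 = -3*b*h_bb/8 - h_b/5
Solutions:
 h(b) = C1 + C2*b^(7/15)


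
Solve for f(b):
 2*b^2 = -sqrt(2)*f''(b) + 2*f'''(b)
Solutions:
 f(b) = C1 + C2*b + C3*exp(sqrt(2)*b/2) - sqrt(2)*b^4/12 - 2*b^3/3 - 2*sqrt(2)*b^2


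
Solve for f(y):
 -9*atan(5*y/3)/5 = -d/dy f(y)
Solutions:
 f(y) = C1 + 9*y*atan(5*y/3)/5 - 27*log(25*y^2 + 9)/50


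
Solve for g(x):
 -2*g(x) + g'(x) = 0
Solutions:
 g(x) = C1*exp(2*x)


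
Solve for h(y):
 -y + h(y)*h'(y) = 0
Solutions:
 h(y) = -sqrt(C1 + y^2)
 h(y) = sqrt(C1 + y^2)


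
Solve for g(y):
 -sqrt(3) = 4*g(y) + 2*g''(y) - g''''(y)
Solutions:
 g(y) = C1*exp(-y*sqrt(1 + sqrt(5))) + C2*exp(y*sqrt(1 + sqrt(5))) + C3*sin(y*sqrt(-1 + sqrt(5))) + C4*cos(y*sqrt(-1 + sqrt(5))) - sqrt(3)/4


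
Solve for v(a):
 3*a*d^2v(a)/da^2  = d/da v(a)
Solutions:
 v(a) = C1 + C2*a^(4/3)


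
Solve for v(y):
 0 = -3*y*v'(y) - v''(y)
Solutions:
 v(y) = C1 + C2*erf(sqrt(6)*y/2)


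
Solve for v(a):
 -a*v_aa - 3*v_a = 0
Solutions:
 v(a) = C1 + C2/a^2


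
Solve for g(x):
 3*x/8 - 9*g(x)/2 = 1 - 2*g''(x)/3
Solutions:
 g(x) = C1*exp(-3*sqrt(3)*x/2) + C2*exp(3*sqrt(3)*x/2) + x/12 - 2/9


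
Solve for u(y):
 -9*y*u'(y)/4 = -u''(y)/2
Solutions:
 u(y) = C1 + C2*erfi(3*y/2)


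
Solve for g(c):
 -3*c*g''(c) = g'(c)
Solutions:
 g(c) = C1 + C2*c^(2/3)


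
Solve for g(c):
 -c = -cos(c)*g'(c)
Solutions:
 g(c) = C1 + Integral(c/cos(c), c)


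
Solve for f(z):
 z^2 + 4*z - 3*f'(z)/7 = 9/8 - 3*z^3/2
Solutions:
 f(z) = C1 + 7*z^4/8 + 7*z^3/9 + 14*z^2/3 - 21*z/8


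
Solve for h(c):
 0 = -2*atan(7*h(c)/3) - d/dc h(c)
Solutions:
 Integral(1/atan(7*_y/3), (_y, h(c))) = C1 - 2*c


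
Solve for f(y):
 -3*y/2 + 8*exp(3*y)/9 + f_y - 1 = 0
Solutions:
 f(y) = C1 + 3*y^2/4 + y - 8*exp(3*y)/27


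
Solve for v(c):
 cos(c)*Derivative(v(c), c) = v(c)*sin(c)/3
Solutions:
 v(c) = C1/cos(c)^(1/3)


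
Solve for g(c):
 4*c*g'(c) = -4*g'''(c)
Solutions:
 g(c) = C1 + Integral(C2*airyai(-c) + C3*airybi(-c), c)


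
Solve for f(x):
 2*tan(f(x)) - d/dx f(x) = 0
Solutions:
 f(x) = pi - asin(C1*exp(2*x))
 f(x) = asin(C1*exp(2*x))


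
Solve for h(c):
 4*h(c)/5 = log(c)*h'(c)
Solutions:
 h(c) = C1*exp(4*li(c)/5)


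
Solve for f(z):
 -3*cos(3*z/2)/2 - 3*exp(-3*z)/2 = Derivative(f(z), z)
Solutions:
 f(z) = C1 - sin(3*z/2) + exp(-3*z)/2


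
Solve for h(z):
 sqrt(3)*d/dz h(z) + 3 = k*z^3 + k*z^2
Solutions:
 h(z) = C1 + sqrt(3)*k*z^4/12 + sqrt(3)*k*z^3/9 - sqrt(3)*z


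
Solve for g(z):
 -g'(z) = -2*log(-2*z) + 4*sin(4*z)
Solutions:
 g(z) = C1 + 2*z*log(-z) - 2*z + 2*z*log(2) + cos(4*z)


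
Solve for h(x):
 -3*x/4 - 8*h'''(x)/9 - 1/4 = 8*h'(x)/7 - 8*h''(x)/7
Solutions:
 h(x) = C1 - 21*x^2/64 - 7*x/8 + (C2*sin(3*sqrt(19)*x/14) + C3*cos(3*sqrt(19)*x/14))*exp(9*x/14)


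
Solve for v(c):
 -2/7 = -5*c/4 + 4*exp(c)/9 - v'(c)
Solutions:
 v(c) = C1 - 5*c^2/8 + 2*c/7 + 4*exp(c)/9


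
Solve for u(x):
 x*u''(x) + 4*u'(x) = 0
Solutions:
 u(x) = C1 + C2/x^3


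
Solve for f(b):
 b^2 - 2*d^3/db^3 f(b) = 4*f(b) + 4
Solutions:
 f(b) = C3*exp(-2^(1/3)*b) + b^2/4 + (C1*sin(2^(1/3)*sqrt(3)*b/2) + C2*cos(2^(1/3)*sqrt(3)*b/2))*exp(2^(1/3)*b/2) - 1


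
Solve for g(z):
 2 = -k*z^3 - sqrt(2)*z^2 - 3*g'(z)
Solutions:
 g(z) = C1 - k*z^4/12 - sqrt(2)*z^3/9 - 2*z/3


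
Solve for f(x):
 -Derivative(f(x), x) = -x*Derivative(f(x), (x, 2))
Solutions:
 f(x) = C1 + C2*x^2


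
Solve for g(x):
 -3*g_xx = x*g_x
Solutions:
 g(x) = C1 + C2*erf(sqrt(6)*x/6)


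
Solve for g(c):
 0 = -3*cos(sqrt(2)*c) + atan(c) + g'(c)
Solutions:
 g(c) = C1 - c*atan(c) + log(c^2 + 1)/2 + 3*sqrt(2)*sin(sqrt(2)*c)/2


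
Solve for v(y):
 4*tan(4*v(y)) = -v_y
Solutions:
 v(y) = -asin(C1*exp(-16*y))/4 + pi/4
 v(y) = asin(C1*exp(-16*y))/4


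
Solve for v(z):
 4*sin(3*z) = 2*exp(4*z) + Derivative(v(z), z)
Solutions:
 v(z) = C1 - exp(4*z)/2 - 4*cos(3*z)/3


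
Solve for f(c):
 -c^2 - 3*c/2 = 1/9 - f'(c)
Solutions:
 f(c) = C1 + c^3/3 + 3*c^2/4 + c/9
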